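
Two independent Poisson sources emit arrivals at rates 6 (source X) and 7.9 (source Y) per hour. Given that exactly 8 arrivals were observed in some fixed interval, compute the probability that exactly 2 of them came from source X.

Given the total, each event is independently from source X with probability p = λ_X/(λ_X+λ_Y) = 6/13.9 ≈ 0.4317.
So K ~ Binomial(8, 6/13.9): P(K = 2) = C(8,2) · (6/13.9)^2 · (7.9/13.9)^6 ≈ 0.1758.

0.1758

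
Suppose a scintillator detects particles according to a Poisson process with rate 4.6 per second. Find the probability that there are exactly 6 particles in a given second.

0.1323

With mean μ = 4.6 per second,
P(N = 6) = e^(−μ) μ^6/6! = e^(−4.6) · 4.6^6/720 ≈ 0.1323.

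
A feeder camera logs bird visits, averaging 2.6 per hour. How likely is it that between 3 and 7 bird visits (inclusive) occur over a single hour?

0.4762

With mean μ = 2.6 per hour,
P(3 ≤ N ≤ 7) = Σ_{j=3}^{7} e^(−2.6) · 2.6^j/j! ≈ 0.4762.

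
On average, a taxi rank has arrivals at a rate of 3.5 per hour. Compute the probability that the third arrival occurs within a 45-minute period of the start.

Over the interval, μ = 3.5 × 0.75 = 2.625 (a 45-minute period = 0.75 hours).
The third arrival falls in the interval iff at least 3 events occur there: P(S_3 ≤ t) = P(N ≥ 3) = 1 − P(N ≤ 2) ≈ 0.4878.

0.4878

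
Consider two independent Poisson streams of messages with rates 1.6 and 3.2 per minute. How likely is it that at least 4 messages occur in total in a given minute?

0.7058

Independent Poisson processes superpose: combined rate λ = 1.6 + 3.2 = 4.8 per minute.
So μ = 4.8.
P(N ≥ 4) = 1 − P(N ≤ 3) ≈ 0.7058.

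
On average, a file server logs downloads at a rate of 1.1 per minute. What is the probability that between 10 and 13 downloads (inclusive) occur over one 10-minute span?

0.4408

Over the interval, μ = 1.1 × 10 = 11 (a 10-minute span = 10 minutes).
P(10 ≤ N ≤ 13) = Σ_{j=10}^{13} e^(−11) · 11^j/j! ≈ 0.4408.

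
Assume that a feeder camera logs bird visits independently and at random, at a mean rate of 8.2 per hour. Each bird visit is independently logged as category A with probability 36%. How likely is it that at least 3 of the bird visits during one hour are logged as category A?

0.5660

Thinning: the bird visits that are logged as category A themselves form a Poisson process with rate 0.36 × 8.2 = 2.952 per hour.
So μ = 2.952.
P(N ≥ 3) = 1 − P(N ≤ 2) ≈ 0.5660.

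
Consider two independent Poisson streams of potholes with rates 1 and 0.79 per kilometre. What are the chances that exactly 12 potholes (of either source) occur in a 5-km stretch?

Independent Poisson processes superpose: combined rate λ = 1 + 0.79 = 1.79 per kilometre.
Over the interval, μ = 1.79 × 5 = 8.95 (a 5-km stretch = 5 kilometres).
P(N = 12) = e^(−8.95) · 8.95^12/12! ≈ 0.0715.

0.0715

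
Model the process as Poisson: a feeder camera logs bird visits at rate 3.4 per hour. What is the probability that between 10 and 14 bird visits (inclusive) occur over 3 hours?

0.4725

Over the interval, μ = 3.4 × 3 = 10.2 (3 hours).
P(10 ≤ N ≤ 14) = Σ_{j=10}^{14} e^(−10.2) · 10.2^j/j! ≈ 0.4725.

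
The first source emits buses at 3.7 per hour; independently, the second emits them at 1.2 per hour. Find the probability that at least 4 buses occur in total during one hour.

Independent Poisson processes superpose: combined rate λ = 3.7 + 1.2 = 4.9 per hour.
So μ = 4.9.
P(N ≥ 4) = 1 − P(N ≤ 3) ≈ 0.7207.

0.7207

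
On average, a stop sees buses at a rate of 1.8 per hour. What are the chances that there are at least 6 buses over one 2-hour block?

0.1559

Over the interval, μ = 1.8 × 2 = 3.6 (a 2-hour block = 2 hours).
P(N ≥ 6) = 1 − P(N ≤ 5) = 1 − Σ_{j=0}^{5} e^(−μ) μ^j/j! ≈ 0.1559.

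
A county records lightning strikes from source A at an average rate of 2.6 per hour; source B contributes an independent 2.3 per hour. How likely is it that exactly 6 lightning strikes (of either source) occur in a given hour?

0.1432

Independent Poisson processes superpose: combined rate λ = 2.6 + 2.3 = 4.9 per hour.
So μ = 4.9.
P(N = 6) = e^(−4.9) · 4.9^6/6! ≈ 0.1432.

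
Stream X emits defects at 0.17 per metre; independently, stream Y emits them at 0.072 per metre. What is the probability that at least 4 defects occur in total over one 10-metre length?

Independent Poisson processes superpose: combined rate λ = 0.17 + 0.072 = 0.242 per metre.
Over the interval, μ = 0.242 × 10 = 2.42 (a 10-metre length = 10 metres).
P(N ≥ 4) = 1 − P(N ≤ 3) ≈ 0.2255.

0.2255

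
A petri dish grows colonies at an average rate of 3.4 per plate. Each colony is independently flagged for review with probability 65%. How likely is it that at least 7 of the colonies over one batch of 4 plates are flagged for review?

Thinning: the colonies that are flagged for review themselves form a Poisson process with rate 0.65 × 3.4 = 2.21 per plate.
Over the interval, μ = 2.21 × 4 = 8.84 (a batch of 4 plates = 4 plates).
P(N ≥ 7) = 1 − P(N ≤ 6) ≈ 0.7783.

0.7783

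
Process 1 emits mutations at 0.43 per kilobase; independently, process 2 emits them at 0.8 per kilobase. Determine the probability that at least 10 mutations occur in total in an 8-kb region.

0.5219

Independent Poisson processes superpose: combined rate λ = 0.43 + 0.8 = 1.23 per kilobase.
Over the interval, μ = 1.23 × 8 = 9.84 (an 8-kb region = 8 kilobases).
P(N ≥ 10) = 1 − P(N ≤ 9) ≈ 0.5219.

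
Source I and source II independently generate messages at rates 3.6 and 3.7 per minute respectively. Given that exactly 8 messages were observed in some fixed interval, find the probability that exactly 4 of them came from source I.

0.2732

Given the total, each event is independently from source I with probability p = λ_I/(λ_I+λ_II) = 3.6/7.3 ≈ 0.4932.
So K ~ Binomial(8, 3.6/7.3): P(K = 4) = C(8,4) · (3.6/7.3)^4 · (3.7/7.3)^4 ≈ 0.2732.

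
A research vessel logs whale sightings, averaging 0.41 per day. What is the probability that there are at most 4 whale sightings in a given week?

Over the interval, μ = 0.41 × 7 = 2.87 (a week = 7 days).
P(N ≤ 4) = Σ_{j=0}^{4} e^(−μ) μ^j/j! ≈ 0.8366.

0.8366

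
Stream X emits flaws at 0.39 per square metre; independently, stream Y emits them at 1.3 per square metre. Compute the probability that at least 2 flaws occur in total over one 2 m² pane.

0.8509

Independent Poisson processes superpose: combined rate λ = 0.39 + 1.3 = 1.69 per square metre.
Over the interval, μ = 1.69 × 2 = 3.38 (a 2 m² pane = 2 square metres).
P(N ≥ 2) = 1 − P(N ≤ 1) ≈ 0.8509.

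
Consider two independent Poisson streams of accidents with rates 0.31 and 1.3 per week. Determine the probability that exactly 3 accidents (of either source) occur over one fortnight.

Independent Poisson processes superpose: combined rate λ = 0.31 + 1.3 = 1.61 per week.
Over the interval, μ = 1.61 × 2 = 3.22 (a fortnight = 2 weeks).
P(N = 3) = e^(−3.22) · 3.22^3/3! ≈ 0.2223.

0.2223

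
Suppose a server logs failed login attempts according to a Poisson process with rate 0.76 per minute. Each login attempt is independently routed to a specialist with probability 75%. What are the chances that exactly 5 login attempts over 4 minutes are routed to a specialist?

Thinning: the login attempts that are routed to a specialist themselves form a Poisson process with rate 0.75 × 0.76 = 0.57 per minute.
Over the interval, μ = 0.57 × 4 = 2.28 (4 minutes).
P(N = 5) = e^(−2.28) · 2.28^5/5! ≈ 0.0525.

0.0525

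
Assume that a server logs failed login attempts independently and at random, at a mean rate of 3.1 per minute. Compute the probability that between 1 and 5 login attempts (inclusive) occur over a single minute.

0.8606

With mean μ = 3.1 per minute,
P(1 ≤ N ≤ 5) = Σ_{j=1}^{5} e^(−3.1) · 3.1^j/j! ≈ 0.8606.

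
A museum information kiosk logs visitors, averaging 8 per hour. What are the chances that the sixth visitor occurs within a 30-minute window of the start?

Over the interval, μ = 8 × 0.5 = 4 (a 30-minute window = 0.5 hours).
The sixth arrival falls in the interval iff at least 6 events occur there: P(S_6 ≤ t) = P(N ≥ 6) = 1 − P(N ≤ 5) ≈ 0.2149.

0.2149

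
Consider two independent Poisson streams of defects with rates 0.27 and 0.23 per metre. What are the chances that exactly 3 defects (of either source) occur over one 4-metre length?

0.1804

Independent Poisson processes superpose: combined rate λ = 0.27 + 0.23 = 0.5 per metre.
Over the interval, μ = 0.5 × 4 = 2 (a 4-metre length = 4 metres).
P(N = 3) = e^(−2) · 2^3/3! ≈ 0.1804.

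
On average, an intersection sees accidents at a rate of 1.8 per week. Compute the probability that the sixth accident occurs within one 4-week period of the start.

Over the interval, μ = 1.8 × 4 = 7.2 (a 4-week period = 4 weeks).
The sixth arrival falls in the interval iff at least 6 events occur there: P(S_6 ≤ t) = P(N ≥ 6) = 1 − P(N ≤ 5) ≈ 0.7241.

0.7241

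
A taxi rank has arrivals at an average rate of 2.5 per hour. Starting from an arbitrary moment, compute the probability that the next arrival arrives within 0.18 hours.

0.3624

Inter-arrival times are exponential with rate λ = 2.5 per hour.
P(T ≤ 0.18) = 1 − e^(−λt) = 1 − e^(−2.5 × 0.18) = 1 − e^(−0.45) ≈ 0.3624.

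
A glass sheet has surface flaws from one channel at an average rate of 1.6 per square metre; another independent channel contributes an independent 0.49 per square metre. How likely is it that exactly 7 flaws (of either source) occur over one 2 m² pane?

0.0677

Independent Poisson processes superpose: combined rate λ = 1.6 + 0.49 = 2.09 per square metre.
Over the interval, μ = 2.09 × 2 = 4.18 (a 2 m² pane = 2 square metres).
P(N = 7) = e^(−4.18) · 4.18^7/7! ≈ 0.0677.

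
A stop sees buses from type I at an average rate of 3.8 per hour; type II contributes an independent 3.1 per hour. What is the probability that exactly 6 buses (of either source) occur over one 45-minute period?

0.1509

Independent Poisson processes superpose: combined rate λ = 3.8 + 3.1 = 6.9 per hour.
Over the interval, μ = 6.9 × 0.75 = 5.175 (a 45-minute period = 0.75 hours).
P(N = 6) = e^(−5.175) · 5.175^6/6! ≈ 0.1509.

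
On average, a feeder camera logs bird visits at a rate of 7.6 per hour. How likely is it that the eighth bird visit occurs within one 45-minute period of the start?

Over the interval, μ = 7.6 × 0.75 = 5.7 (a 45-minute period = 0.75 hours).
The eighth arrival falls in the interval iff at least 8 events occur there: P(S_8 ≤ t) = P(N ≥ 8) = 1 − P(N ≤ 7) ≈ 0.2159.

0.2159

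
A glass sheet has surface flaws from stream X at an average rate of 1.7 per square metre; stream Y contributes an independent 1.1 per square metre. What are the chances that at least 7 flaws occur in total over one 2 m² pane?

Independent Poisson processes superpose: combined rate λ = 1.7 + 1.1 = 2.8 per square metre.
Over the interval, μ = 2.8 × 2 = 5.6 (a 2 m² pane = 2 square metres).
P(N ≥ 7) = 1 − P(N ≤ 6) ≈ 0.3297.

0.3297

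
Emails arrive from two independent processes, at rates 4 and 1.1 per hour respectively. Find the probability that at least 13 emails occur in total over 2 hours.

Independent Poisson processes superpose: combined rate λ = 4 + 1.1 = 5.1 per hour.
Over the interval, μ = 5.1 × 2 = 10.2 (2 hours).
P(N ≥ 13) = 1 − P(N ≤ 12) ≈ 0.2278.

0.2278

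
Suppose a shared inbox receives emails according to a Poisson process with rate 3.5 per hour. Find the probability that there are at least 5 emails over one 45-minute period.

Over the interval, μ = 3.5 × 0.75 = 2.625 (a 45-minute period = 0.75 hours).
P(N ≥ 5) = 1 − P(N ≤ 4) = 1 − Σ_{j=0}^{4} e^(−μ) μ^j/j! ≈ 0.1261.

0.1261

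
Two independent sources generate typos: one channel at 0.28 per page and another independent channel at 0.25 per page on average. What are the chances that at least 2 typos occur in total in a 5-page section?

Independent Poisson processes superpose: combined rate λ = 0.28 + 0.25 = 0.53 per page.
Over the interval, μ = 0.53 × 5 = 2.65 (a 5-page section = 5 pages).
P(N ≥ 2) = 1 − P(N ≤ 1) ≈ 0.7421.

0.7421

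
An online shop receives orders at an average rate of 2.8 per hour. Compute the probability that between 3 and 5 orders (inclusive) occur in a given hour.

0.4654

With mean μ = 2.8 per hour,
P(3 ≤ N ≤ 5) = Σ_{j=3}^{5} e^(−2.8) · 2.8^j/j! ≈ 0.4654.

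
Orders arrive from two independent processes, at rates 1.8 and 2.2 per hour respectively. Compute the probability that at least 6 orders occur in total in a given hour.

Independent Poisson processes superpose: combined rate λ = 1.8 + 2.2 = 4 per hour.
So μ = 4.
P(N ≥ 6) = 1 − P(N ≤ 5) ≈ 0.2149.

0.2149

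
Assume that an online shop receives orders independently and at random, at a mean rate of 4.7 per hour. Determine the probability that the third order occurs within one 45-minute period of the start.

0.6838

Over the interval, μ = 4.7 × 0.75 = 3.525 (a 45-minute period = 0.75 hours).
The third arrival falls in the interval iff at least 3 events occur there: P(S_3 ≤ t) = P(N ≥ 3) = 1 − P(N ≤ 2) ≈ 0.6838.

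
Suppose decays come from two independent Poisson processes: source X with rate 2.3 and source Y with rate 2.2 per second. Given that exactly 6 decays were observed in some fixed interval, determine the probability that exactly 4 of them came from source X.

0.2447

Given the total, each event is independently from source X with probability p = λ_X/(λ_X+λ_Y) = 2.3/4.5 ≈ 0.5111.
So K ~ Binomial(6, 2.3/4.5): P(K = 4) = C(6,4) · (2.3/4.5)^4 · (2.2/4.5)^2 ≈ 0.2447.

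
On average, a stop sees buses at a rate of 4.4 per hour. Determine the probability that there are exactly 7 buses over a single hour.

0.0778

With mean μ = 4.4 per hour,
P(N = 7) = e^(−μ) μ^7/7! = e^(−4.4) · 4.4^7/5040 ≈ 0.0778.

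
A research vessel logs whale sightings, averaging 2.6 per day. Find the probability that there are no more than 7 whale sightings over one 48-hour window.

0.8449

Over the interval, μ = 2.6 × 2 = 5.2 (a 48-hour window = 2 days).
P(N ≤ 7) = Σ_{j=0}^{7} e^(−μ) μ^j/j! ≈ 0.8449.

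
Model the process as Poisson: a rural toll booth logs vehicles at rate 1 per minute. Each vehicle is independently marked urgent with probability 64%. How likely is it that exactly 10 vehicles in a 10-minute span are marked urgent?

0.0528

Thinning: the vehicles that are marked urgent themselves form a Poisson process with rate 0.64 × 1 = 0.64 per minute.
Over the interval, μ = 0.64 × 10 = 6.4 (a 10-minute span = 10 minutes).
P(N = 10) = e^(−6.4) · 6.4^10/10! ≈ 0.0528.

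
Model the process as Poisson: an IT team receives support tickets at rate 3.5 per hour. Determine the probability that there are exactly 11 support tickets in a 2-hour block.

0.0452

Over the interval, μ = 3.5 × 2 = 7 (a 2-hour block = 2 hours).
P(N = 11) = e^(−μ) μ^11/11! = e^(−7) · 7^11/39916800 ≈ 0.0452.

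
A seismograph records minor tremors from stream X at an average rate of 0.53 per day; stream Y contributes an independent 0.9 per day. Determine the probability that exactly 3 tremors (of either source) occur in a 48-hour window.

Independent Poisson processes superpose: combined rate λ = 0.53 + 0.9 = 1.43 per day.
Over the interval, μ = 1.43 × 2 = 2.86 (a 48-hour window = 2 days).
P(N = 3) = e^(−2.86) · 2.86^3/3! ≈ 0.2233.

0.2233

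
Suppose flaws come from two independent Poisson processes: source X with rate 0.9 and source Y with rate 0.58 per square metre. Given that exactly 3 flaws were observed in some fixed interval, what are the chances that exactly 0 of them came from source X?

Given the total, each event is independently from source X with probability p = λ_X/(λ_X+λ_Y) = 0.9/1.48 ≈ 0.6081.
So K ~ Binomial(3, 0.9/1.48): P(K = 0) = C(3,0) · (0.9/1.48)^0 · (0.58/1.48)^3 ≈ 0.0602.

0.0602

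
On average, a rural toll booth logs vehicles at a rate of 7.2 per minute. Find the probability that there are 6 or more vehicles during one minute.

With mean μ = 7.2 per minute,
P(N ≥ 6) = 1 − P(N ≤ 5) = 1 − Σ_{j=0}^{5} e^(−μ) μ^j/j! ≈ 0.7241.

0.7241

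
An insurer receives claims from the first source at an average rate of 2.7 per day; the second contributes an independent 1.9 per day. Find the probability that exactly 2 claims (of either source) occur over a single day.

0.1063

Independent Poisson processes superpose: combined rate λ = 2.7 + 1.9 = 4.6 per day.
So μ = 4.6.
P(N = 2) = e^(−4.6) · 4.6^2/2! ≈ 0.1063.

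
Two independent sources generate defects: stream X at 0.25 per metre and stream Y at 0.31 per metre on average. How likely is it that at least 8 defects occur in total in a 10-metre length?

0.2030

Independent Poisson processes superpose: combined rate λ = 0.25 + 0.31 = 0.56 per metre.
Over the interval, μ = 0.56 × 10 = 5.6 (a 10-metre length = 10 metres).
P(N ≥ 8) = 1 − P(N ≤ 7) ≈ 0.2030.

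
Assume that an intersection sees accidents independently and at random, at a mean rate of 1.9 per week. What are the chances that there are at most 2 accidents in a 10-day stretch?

Over the interval, μ = 1.9 × 10/7 ≈ 2.71429 (a 10-day stretch = 10/7 weeks).
P(N ≤ 2) = Σ_{j=0}^{2} e^(−μ) μ^j/j! ≈ 0.4901.

0.4901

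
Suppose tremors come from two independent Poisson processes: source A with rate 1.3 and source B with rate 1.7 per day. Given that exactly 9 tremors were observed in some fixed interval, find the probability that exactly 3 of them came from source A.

Given the total, each event is independently from source A with probability p = λ_A/(λ_A+λ_B) = 1.3/3 ≈ 0.4333.
So K ~ Binomial(9, 1.3/3): P(K = 3) = C(9,3) · (1.3/3)^3 · (1.7/3)^6 ≈ 0.2263.

0.2263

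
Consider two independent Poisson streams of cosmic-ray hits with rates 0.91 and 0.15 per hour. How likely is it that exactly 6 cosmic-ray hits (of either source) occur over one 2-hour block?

0.0151

Independent Poisson processes superpose: combined rate λ = 0.91 + 0.15 = 1.06 per hour.
Over the interval, μ = 1.06 × 2 = 2.12 (a 2-hour block = 2 hours).
P(N = 6) = e^(−2.12) · 2.12^6/6! ≈ 0.0151.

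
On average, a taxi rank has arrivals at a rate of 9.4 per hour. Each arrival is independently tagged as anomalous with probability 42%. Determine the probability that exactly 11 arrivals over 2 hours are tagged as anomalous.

Thinning: the arrivals that are tagged as anomalous themselves form a Poisson process with rate 0.42 × 9.4 = 3.948 per hour.
Over the interval, μ = 3.948 × 2 = 7.896 (2 hours).
P(N = 11) = e^(−7.896) · 7.896^11/11! ≈ 0.0694.

0.0694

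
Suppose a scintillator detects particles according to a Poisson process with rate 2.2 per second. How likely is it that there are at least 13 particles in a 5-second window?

0.3113

Over the interval, μ = 2.2 × 5 = 11 (a 5-second window = 5 seconds).
P(N ≥ 13) = 1 − P(N ≤ 12) = 1 − Σ_{j=0}^{12} e^(−μ) μ^j/j! ≈ 0.3113.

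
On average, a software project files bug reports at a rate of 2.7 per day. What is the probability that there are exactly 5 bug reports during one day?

With mean μ = 2.7 per day,
P(N = 5) = e^(−μ) μ^5/5! = e^(−2.7) · 2.7^5/120 ≈ 0.0804.

0.0804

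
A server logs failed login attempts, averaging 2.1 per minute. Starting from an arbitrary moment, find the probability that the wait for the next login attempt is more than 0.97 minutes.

0.1304

The wait for the next event is exponential with rate λ = 2.1 per minute.
P(T > 0.97) = e^(−λt) = e^(−2.1 × 0.97) = e^(−2.037) ≈ 0.1304.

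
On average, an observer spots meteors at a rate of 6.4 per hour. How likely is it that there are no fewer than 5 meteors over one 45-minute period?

Over the interval, μ = 6.4 × 0.75 = 4.8 (a 45-minute period = 0.75 hours).
P(N ≥ 5) = 1 − P(N ≤ 4) = 1 − Σ_{j=0}^{4} e^(−μ) μ^j/j! ≈ 0.5237.

0.5237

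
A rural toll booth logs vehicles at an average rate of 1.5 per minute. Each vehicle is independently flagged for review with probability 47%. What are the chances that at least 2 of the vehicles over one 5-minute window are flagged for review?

0.8667

Thinning: the vehicles that are flagged for review themselves form a Poisson process with rate 0.47 × 1.5 = 0.705 per minute.
Over the interval, μ = 0.705 × 5 = 3.525 (a 5-minute window = 5 minutes).
P(N ≥ 2) = 1 − P(N ≤ 1) ≈ 0.8667.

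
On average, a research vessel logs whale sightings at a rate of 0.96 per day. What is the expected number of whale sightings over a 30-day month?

E[N] = λt = 0.96 × 30 = 28.8 (a 30-day month = 30 days).

28.8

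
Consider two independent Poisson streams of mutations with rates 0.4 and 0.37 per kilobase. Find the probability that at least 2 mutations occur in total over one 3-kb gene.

Independent Poisson processes superpose: combined rate λ = 0.4 + 0.37 = 0.77 per kilobase.
Over the interval, μ = 0.77 × 3 = 2.31 (a 3-kb gene = 3 kilobases).
P(N ≥ 2) = 1 − P(N ≤ 1) ≈ 0.6714.

0.6714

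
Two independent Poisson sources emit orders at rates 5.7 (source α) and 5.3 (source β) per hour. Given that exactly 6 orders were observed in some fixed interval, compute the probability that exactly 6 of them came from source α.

Given the total, each event is independently from source α with probability p = λ_α/(λ_α+λ_β) = 5.7/11 ≈ 0.5182.
So K ~ Binomial(6, 5.7/11): P(K = 6) = C(6,6) · (5.7/11)^6 · (5.3/11)^0 ≈ 0.0194.

0.0194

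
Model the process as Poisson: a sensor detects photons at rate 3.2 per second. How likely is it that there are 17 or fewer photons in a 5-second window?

Over the interval, μ = 3.2 × 5 = 16 (a 5-second window = 5 seconds).
P(N ≤ 17) = Σ_{j=0}^{17} e^(−μ) μ^j/j! ≈ 0.6593.

0.6593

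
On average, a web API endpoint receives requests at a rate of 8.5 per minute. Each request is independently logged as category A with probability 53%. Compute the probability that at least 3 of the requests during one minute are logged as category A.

Thinning: the requests that are logged as category A themselves form a Poisson process with rate 0.53 × 8.5 = 4.505 per minute.
So μ = 4.505.
P(N ≥ 3) = 1 − P(N ≤ 2) ≈ 0.8270.

0.8270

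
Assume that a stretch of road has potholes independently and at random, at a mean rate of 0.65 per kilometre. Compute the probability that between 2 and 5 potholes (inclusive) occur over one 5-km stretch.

0.7240

Over the interval, μ = 0.65 × 5 = 3.25 (a 5-km stretch = 5 kilometres).
P(2 ≤ N ≤ 5) = Σ_{j=2}^{5} e^(−3.25) · 3.25^j/j! ≈ 0.7240.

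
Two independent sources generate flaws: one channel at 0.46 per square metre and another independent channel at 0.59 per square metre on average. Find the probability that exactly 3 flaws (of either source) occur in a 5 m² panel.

0.1266

Independent Poisson processes superpose: combined rate λ = 0.46 + 0.59 = 1.05 per square metre.
Over the interval, μ = 1.05 × 5 = 5.25 (a 5 m² panel = 5 square metres).
P(N = 3) = e^(−5.25) · 5.25^3/3! ≈ 0.1266.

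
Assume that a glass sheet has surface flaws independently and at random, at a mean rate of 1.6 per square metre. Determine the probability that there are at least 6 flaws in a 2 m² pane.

0.1054

Over the interval, μ = 1.6 × 2 = 3.2 (a 2 m² pane = 2 square metres).
P(N ≥ 6) = 1 − P(N ≤ 5) = 1 − Σ_{j=0}^{5} e^(−μ) μ^j/j! ≈ 0.1054.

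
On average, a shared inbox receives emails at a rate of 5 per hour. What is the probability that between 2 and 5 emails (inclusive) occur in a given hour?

0.5755

With mean μ = 5 per hour,
P(2 ≤ N ≤ 5) = Σ_{j=2}^{5} e^(−5) · 5^j/j! ≈ 0.5755.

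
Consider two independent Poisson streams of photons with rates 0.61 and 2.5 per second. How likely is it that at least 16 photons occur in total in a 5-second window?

Independent Poisson processes superpose: combined rate λ = 0.61 + 2.5 = 3.11 per second.
Over the interval, μ = 3.11 × 5 = 15.55 (a 5-second window = 5 seconds).
P(N ≥ 16) = 1 − P(N ≤ 15) ≈ 0.4881.

0.4881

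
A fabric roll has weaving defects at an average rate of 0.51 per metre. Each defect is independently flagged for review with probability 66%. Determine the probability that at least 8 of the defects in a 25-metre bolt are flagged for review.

0.6033

Thinning: the defects that are flagged for review themselves form a Poisson process with rate 0.66 × 0.51 = 0.3366 per metre.
Over the interval, μ = 0.3366 × 25 = 8.415 (a 25-metre bolt = 25 metres).
P(N ≥ 8) = 1 − P(N ≤ 7) ≈ 0.6033.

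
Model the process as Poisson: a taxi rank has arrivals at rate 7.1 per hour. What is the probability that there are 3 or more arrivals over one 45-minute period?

Over the interval, μ = 7.1 × 0.75 = 5.325 (a 45-minute period = 0.75 hours).
P(N ≥ 3) = 1 − P(N ≤ 2) = 1 − Σ_{j=0}^{2} e^(−μ) μ^j/j! ≈ 0.9002.

0.9002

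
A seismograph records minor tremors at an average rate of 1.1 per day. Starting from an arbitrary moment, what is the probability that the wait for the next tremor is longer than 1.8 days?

0.1381

The wait for the next event is exponential with rate λ = 1.1 per day.
P(T > 1.8) = e^(−λt) = e^(−1.1 × 1.8) = e^(−1.98) ≈ 0.1381.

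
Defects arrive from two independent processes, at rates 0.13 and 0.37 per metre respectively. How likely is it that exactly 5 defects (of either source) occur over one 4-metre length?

0.0361

Independent Poisson processes superpose: combined rate λ = 0.13 + 0.37 = 0.5 per metre.
Over the interval, μ = 0.5 × 4 = 2 (a 4-metre length = 4 metres).
P(N = 5) = e^(−2) · 2^5/5! ≈ 0.0361.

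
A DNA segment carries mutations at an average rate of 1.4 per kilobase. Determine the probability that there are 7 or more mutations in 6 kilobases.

Over the interval, μ = 1.4 × 6 = 8.4 (6 kilobases).
P(N ≥ 7) = 1 − P(N ≤ 6) = 1 − Σ_{j=0}^{6} e^(−μ) μ^j/j! ≈ 0.7330.

0.7330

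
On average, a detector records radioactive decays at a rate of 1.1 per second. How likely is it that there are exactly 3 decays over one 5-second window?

Over the interval, μ = 1.1 × 5 = 5.5 (a 5-second window = 5 seconds).
P(N = 3) = e^(−μ) μ^3/3! = e^(−5.5) · 5.5^3/6 ≈ 0.1133.

0.1133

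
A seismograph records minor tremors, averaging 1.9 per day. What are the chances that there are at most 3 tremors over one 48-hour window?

0.4735

Over the interval, μ = 1.9 × 2 = 3.8 (a 48-hour window = 2 days).
P(N ≤ 3) = Σ_{j=0}^{3} e^(−μ) μ^j/j! ≈ 0.4735.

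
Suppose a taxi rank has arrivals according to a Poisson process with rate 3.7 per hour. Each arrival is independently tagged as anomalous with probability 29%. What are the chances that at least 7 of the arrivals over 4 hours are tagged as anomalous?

Thinning: the arrivals that are tagged as anomalous themselves form a Poisson process with rate 0.29 × 3.7 = 1.073 per hour.
Over the interval, μ = 1.073 × 4 = 4.292 (4 hours).
P(N ≥ 7) = 1 − P(N ≤ 6) ≈ 0.1433.

0.1433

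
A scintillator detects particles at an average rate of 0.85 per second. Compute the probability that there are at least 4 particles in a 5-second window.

0.6138

Over the interval, μ = 0.85 × 5 = 4.25 (a 5-second window = 5 seconds).
P(N ≥ 4) = 1 − P(N ≤ 3) = 1 − Σ_{j=0}^{3} e^(−μ) μ^j/j! ≈ 0.6138.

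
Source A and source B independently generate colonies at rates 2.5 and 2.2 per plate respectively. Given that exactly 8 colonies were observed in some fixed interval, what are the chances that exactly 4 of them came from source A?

Given the total, each event is independently from source A with probability p = λ_A/(λ_A+λ_B) = 2.5/4.7 ≈ 0.5319.
So K ~ Binomial(8, 2.5/4.7): P(K = 4) = C(8,4) · (2.5/4.7)^4 · (2.2/4.7)^4 ≈ 0.2690.

0.2690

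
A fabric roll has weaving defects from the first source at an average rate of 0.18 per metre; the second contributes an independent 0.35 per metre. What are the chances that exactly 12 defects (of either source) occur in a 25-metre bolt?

Independent Poisson processes superpose: combined rate λ = 0.18 + 0.35 = 0.53 per metre.
Over the interval, μ = 0.53 × 25 = 13.25 (a 25-metre bolt = 25 metres).
P(N = 12) = e^(−13.25) · 13.25^12/12! ≈ 0.1076.

0.1076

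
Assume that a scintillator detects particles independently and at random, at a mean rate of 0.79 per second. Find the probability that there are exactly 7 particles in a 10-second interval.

0.1413

Over the interval, μ = 0.79 × 10 = 7.9 (a 10-second interval = 10 seconds).
P(N = 7) = e^(−μ) μ^7/7! = e^(−7.9) · 7.9^7/5040 ≈ 0.1413.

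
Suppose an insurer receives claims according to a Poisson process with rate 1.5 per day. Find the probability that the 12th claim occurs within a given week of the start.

Over the interval, μ = 1.5 × 7 = 10.5 (a week = 7 days).
The 12th arrival falls in the interval iff at least 12 events occur there: P(S_12 ≤ t) = P(N ≥ 12) = 1 − P(N ≤ 11) ≈ 0.3613.

0.3613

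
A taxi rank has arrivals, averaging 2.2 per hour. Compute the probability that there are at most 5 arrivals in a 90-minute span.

0.8829

Over the interval, μ = 2.2 × 1.5 = 3.3 (a 90-minute span = 1.5 hours).
P(N ≤ 5) = Σ_{j=0}^{5} e^(−μ) μ^j/j! ≈ 0.8829.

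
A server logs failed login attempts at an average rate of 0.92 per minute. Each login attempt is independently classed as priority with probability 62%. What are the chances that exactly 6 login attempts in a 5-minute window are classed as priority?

0.0431

Thinning: the login attempts that are classed as priority themselves form a Poisson process with rate 0.62 × 0.92 = 0.5704 per minute.
Over the interval, μ = 0.5704 × 5 = 2.852 (a 5-minute window = 5 minutes).
P(N = 6) = e^(−2.852) · 2.852^6/6! ≈ 0.0431.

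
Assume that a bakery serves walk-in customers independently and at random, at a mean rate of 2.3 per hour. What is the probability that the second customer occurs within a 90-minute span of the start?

Over the interval, μ = 2.3 × 1.5 = 3.45 (a 90-minute span = 1.5 hours).
The second arrival falls in the interval iff at least 2 events occur there: P(S_2 ≤ t) = P(N ≥ 2) = 1 − P(N ≤ 1) ≈ 0.8587.

0.8587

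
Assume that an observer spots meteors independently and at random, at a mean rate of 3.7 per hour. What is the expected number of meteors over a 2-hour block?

E[N] = λt = 3.7 × 2 = 7.4 (a 2-hour block = 2 hours).

7.4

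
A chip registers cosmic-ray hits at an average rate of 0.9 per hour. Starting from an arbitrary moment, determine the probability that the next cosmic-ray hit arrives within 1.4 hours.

0.7163

Inter-arrival times are exponential with rate λ = 0.9 per hour.
P(T ≤ 1.4) = 1 − e^(−λt) = 1 − e^(−0.9 × 1.4) = 1 − e^(−1.26) ≈ 0.7163.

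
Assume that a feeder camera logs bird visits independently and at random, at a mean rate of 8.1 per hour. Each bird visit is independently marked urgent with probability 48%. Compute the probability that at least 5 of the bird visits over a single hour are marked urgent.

Thinning: the bird visits that are marked urgent themselves form a Poisson process with rate 0.48 × 8.1 = 3.888 per hour.
So μ = 3.888.
P(N ≥ 5) = 1 − P(N ≤ 4) ≈ 0.3493.

0.3493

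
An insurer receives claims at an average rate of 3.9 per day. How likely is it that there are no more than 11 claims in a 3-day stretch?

0.4963

Over the interval, μ = 3.9 × 3 = 11.7 (a 3-day stretch = 3 days).
P(N ≤ 11) = Σ_{j=0}^{11} e^(−μ) μ^j/j! ≈ 0.4963.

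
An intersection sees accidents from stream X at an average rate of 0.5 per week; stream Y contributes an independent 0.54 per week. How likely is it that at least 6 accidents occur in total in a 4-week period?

Independent Poisson processes superpose: combined rate λ = 0.5 + 0.54 = 1.04 per week.
Over the interval, μ = 1.04 × 4 = 4.16 (a 4-week period = 4 weeks).
P(N ≥ 6) = 1 − P(N ≤ 5) ≈ 0.2403.

0.2403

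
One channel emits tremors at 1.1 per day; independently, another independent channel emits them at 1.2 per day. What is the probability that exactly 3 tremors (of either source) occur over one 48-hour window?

0.1631

Independent Poisson processes superpose: combined rate λ = 1.1 + 1.2 = 2.3 per day.
Over the interval, μ = 2.3 × 2 = 4.6 (a 48-hour window = 2 days).
P(N = 3) = e^(−4.6) · 4.6^3/3! ≈ 0.1631.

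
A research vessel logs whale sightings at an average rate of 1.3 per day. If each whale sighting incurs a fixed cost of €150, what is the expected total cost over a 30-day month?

E[N] = 1.3 × 30 = 39 (a 30-day month = 30 days); E[cost] = 39 × €150 = €5850.

€5850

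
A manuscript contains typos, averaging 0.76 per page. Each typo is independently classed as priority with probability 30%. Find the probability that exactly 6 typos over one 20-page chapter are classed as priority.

Thinning: the typos that are classed as priority themselves form a Poisson process with rate 0.3 × 0.76 = 0.228 per page.
Over the interval, μ = 0.228 × 20 = 4.56 (a 20-page chapter = 20 pages).
P(N = 6) = e^(−4.56) · 4.56^6/6! ≈ 0.1306.

0.1306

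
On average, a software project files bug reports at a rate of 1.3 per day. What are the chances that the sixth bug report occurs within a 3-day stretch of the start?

0.1994

Over the interval, μ = 1.3 × 3 = 3.9 (a 3-day stretch = 3 days).
The sixth arrival falls in the interval iff at least 6 events occur there: P(S_6 ≤ t) = P(N ≥ 6) = 1 − P(N ≤ 5) ≈ 0.1994.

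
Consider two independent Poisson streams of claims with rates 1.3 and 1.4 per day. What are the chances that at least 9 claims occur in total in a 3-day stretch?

Independent Poisson processes superpose: combined rate λ = 1.3 + 1.4 = 2.7 per day.
Over the interval, μ = 2.7 × 3 = 8.1 (a 3-day stretch = 3 days).
P(N ≥ 9) = 1 − P(N ≤ 8) ≈ 0.4214.

0.4214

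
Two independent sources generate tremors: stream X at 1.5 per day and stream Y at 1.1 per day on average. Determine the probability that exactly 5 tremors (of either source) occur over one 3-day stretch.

Independent Poisson processes superpose: combined rate λ = 1.5 + 1.1 = 2.6 per day.
Over the interval, μ = 2.6 × 3 = 7.8 (a 3-day stretch = 3 days).
P(N = 5) = e^(−7.8) · 7.8^5/5! ≈ 0.0986.

0.0986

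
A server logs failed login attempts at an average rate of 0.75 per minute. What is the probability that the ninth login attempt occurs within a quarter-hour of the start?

Over the interval, μ = 0.75 × 15 = 11.25 (a quarter-hour = 15 minutes).
The ninth arrival falls in the interval iff at least 9 events occur there: P(S_9 ≤ t) = P(N ≥ 9) = 1 − P(N ≤ 8) ≈ 0.7895.

0.7895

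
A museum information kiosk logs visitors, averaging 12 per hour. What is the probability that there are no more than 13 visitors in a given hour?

0.6815

With mean μ = 12 per hour,
P(N ≤ 13) = Σ_{j=0}^{13} e^(−μ) μ^j/j! ≈ 0.6815.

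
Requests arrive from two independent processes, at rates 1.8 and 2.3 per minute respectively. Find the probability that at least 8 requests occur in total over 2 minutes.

0.5746

Independent Poisson processes superpose: combined rate λ = 1.8 + 2.3 = 4.1 per minute.
Over the interval, μ = 4.1 × 2 = 8.2 (2 minutes).
P(N ≥ 8) = 1 − P(N ≤ 7) ≈ 0.5746.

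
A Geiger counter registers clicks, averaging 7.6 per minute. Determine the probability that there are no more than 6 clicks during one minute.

0.3646

With mean μ = 7.6 per minute,
P(N ≤ 6) = Σ_{j=0}^{6} e^(−μ) μ^j/j! ≈ 0.3646.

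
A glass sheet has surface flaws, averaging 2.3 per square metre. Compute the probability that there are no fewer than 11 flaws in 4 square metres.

Over the interval, μ = 2.3 × 4 = 9.2 (4 square metres).
P(N ≥ 11) = 1 − P(N ≤ 10) = 1 − Σ_{j=0}^{10} e^(−μ) μ^j/j! ≈ 0.3180.

0.3180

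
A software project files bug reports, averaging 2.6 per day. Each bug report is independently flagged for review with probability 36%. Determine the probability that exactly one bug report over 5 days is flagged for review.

0.0434

Thinning: the bug reports that are flagged for review themselves form a Poisson process with rate 0.36 × 2.6 = 0.936 per day.
Over the interval, μ = 0.936 × 5 = 4.68 (5 days).
P(N = 1) = e^(−4.68) · 4.68^1/1! ≈ 0.0434.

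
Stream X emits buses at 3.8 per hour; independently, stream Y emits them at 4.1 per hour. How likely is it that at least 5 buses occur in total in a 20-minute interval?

Independent Poisson processes superpose: combined rate λ = 3.8 + 4.1 = 7.9 per hour.
Over the interval, μ = 7.9 × 1/3 ≈ 2.63333 (a 20-minute interval = 1/3 hours).
P(N ≥ 5) = 1 − P(N ≤ 4) ≈ 0.1273.

0.1273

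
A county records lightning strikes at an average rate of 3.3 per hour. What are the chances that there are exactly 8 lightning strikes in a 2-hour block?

0.1215

Over the interval, μ = 3.3 × 2 = 6.6 (a 2-hour block = 2 hours).
P(N = 8) = e^(−μ) μ^8/8! = e^(−6.6) · 6.6^8/40320 ≈ 0.1215.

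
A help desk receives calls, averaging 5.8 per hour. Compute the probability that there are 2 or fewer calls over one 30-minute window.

0.4460

Over the interval, μ = 5.8 × 0.5 = 2.9 (a 30-minute window = 0.5 hours).
P(N ≤ 2) = Σ_{j=0}^{2} e^(−μ) μ^j/j! ≈ 0.4460.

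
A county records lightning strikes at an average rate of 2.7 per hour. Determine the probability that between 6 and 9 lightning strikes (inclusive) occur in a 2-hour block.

0.4051

Over the interval, μ = 2.7 × 2 = 5.4 (a 2-hour block = 2 hours).
P(6 ≤ N ≤ 9) = Σ_{j=6}^{9} e^(−5.4) · 5.4^j/j! ≈ 0.4051.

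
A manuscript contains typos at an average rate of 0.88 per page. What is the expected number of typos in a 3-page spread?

E[N] = λt = 0.88 × 3 = 2.64 (a 3-page spread = 3 pages).

2.64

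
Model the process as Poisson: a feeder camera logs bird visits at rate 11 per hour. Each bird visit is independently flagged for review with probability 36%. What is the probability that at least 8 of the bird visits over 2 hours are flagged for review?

0.5358

Thinning: the bird visits that are flagged for review themselves form a Poisson process with rate 0.36 × 11 = 3.96 per hour.
Over the interval, μ = 3.96 × 2 = 7.92 (2 hours).
P(N ≥ 8) = 1 − P(N ≤ 7) ≈ 0.5358.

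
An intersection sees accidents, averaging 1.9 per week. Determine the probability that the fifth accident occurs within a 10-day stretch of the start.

0.1392

Over the interval, μ = 1.9 × 10/7 ≈ 2.71429 (a 10-day stretch = 10/7 weeks).
The fifth arrival falls in the interval iff at least 5 events occur there: P(S_5 ≤ t) = P(N ≥ 5) = 1 − P(N ≤ 4) ≈ 0.1392.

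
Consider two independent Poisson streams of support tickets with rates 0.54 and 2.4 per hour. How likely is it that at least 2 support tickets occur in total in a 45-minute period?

Independent Poisson processes superpose: combined rate λ = 0.54 + 2.4 = 2.94 per hour.
Over the interval, μ = 2.94 × 0.75 = 2.205 (a 45-minute period = 0.75 hours).
P(N ≥ 2) = 1 − P(N ≤ 1) ≈ 0.6466.

0.6466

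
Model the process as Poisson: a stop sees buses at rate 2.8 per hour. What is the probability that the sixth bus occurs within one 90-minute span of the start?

0.2469

Over the interval, μ = 2.8 × 1.5 = 4.2 (a 90-minute span = 1.5 hours).
The sixth arrival falls in the interval iff at least 6 events occur there: P(S_6 ≤ t) = P(N ≥ 6) = 1 − P(N ≤ 5) ≈ 0.2469.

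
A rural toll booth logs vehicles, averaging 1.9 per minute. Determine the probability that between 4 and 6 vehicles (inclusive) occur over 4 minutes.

0.3092

Over the interval, μ = 1.9 × 4 = 7.6 (4 minutes).
P(4 ≤ N ≤ 6) = Σ_{j=4}^{6} e^(−7.6) · 7.6^j/j! ≈ 0.3092.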